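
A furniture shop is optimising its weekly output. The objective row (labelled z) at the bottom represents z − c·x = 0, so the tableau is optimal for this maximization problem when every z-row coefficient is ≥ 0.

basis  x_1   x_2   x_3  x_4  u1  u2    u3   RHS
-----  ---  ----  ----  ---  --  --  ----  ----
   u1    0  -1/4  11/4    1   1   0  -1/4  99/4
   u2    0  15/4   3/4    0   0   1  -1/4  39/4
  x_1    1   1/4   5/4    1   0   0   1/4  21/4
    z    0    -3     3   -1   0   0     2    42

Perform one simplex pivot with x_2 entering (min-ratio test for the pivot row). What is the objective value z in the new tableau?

Ratio test on column x_2 — row 1: entry -1/4 ≤ 0; row 2: (39/4)/(15/4) = 13/5; row 3: (21/4)/(1/4) = 21. Minimum is 13/5 at row 2 (u2 leaves); pivot element 15/4.
Pivot on row 2; the z-row RHS becomes 42 − (-3)·(13/5) = 249/5.

249/5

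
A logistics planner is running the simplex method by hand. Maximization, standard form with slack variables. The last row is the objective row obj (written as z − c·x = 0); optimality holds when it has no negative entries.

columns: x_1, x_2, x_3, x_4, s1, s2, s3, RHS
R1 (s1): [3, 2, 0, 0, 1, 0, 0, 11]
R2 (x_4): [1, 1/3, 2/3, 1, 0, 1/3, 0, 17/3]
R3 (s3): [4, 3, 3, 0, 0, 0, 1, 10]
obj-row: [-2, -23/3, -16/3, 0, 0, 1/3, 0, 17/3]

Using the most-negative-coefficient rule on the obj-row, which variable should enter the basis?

Negative obj-row entries: x_1: -2, x_2: -23/3, x_3: -16/3.
The most negative is -23/3 in column x_2, so x_2 enters.

x_2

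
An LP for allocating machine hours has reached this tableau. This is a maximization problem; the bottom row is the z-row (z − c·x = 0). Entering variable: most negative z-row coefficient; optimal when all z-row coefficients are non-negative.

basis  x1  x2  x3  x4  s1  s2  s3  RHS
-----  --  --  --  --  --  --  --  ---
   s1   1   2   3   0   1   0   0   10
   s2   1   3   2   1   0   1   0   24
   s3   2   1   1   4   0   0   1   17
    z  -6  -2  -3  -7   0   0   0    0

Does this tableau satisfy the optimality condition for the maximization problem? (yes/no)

no

The z-row has a negative entry -7 in column x4, so it is not optimal.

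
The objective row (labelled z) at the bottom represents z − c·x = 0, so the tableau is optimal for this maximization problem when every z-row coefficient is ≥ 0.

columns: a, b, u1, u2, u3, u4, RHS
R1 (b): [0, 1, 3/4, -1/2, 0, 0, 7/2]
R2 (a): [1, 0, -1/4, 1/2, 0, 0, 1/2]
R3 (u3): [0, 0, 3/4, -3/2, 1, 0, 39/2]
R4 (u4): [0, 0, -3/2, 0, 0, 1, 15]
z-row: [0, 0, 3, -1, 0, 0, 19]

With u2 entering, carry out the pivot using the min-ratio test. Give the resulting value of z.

20

Ratio test on column u2 — row 1: entry -1/2 ≤ 0; row 2: (1/2)/(1/2) = 1; row 3: entry -3/2 ≤ 0; row 4: entry 0 ≤ 0. Minimum is 1 at row 2 (a leaves); pivot element 1/2.
Pivot on row 2; the z-row RHS becomes 19 − (-1)·1 = 20.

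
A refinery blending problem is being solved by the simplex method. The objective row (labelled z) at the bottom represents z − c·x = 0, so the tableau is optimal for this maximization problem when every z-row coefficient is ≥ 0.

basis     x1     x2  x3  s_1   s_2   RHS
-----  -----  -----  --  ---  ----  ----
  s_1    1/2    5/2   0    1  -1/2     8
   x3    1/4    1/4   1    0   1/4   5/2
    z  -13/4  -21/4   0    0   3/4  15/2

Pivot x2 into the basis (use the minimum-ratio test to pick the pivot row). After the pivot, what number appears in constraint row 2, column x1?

1/5

Ratio test on column x2 — row 1: 8/(5/2) = 16/5; row 2: (5/2)/(1/4) = 10. Minimum is 16/5 at row 1 (s_1 leaves); pivot element 5/2.
Divide row 1 by 5/2; eliminate column x2 from the other rows.
Row 2 update in column x1: 1/4 − (1/4)·(1/5) = 1/5.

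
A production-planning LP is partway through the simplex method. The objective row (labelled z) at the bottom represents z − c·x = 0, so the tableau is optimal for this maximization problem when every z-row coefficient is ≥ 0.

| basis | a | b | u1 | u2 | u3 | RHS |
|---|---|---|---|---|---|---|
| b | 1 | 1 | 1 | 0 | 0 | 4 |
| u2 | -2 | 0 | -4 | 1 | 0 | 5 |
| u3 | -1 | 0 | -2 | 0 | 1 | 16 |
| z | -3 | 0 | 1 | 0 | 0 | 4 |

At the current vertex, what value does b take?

4

b is basic (row 1); its value is the RHS of that row, 4.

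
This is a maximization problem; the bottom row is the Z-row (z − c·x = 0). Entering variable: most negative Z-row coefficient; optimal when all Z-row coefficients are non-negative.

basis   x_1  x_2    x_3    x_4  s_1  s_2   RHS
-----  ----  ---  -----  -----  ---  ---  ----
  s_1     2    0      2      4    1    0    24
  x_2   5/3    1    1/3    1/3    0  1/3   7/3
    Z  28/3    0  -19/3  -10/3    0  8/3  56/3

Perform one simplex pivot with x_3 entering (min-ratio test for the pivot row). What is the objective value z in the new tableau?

63

Ratio test on column x_3 — row 1: 24/2 = 12; row 2: (7/3)/(1/3) = 7. Minimum is 7 at row 2 (x_2 leaves); pivot element 1/3.
Pivot on row 2; the Z-row RHS becomes 56/3 − (-19/3)·7 = 63.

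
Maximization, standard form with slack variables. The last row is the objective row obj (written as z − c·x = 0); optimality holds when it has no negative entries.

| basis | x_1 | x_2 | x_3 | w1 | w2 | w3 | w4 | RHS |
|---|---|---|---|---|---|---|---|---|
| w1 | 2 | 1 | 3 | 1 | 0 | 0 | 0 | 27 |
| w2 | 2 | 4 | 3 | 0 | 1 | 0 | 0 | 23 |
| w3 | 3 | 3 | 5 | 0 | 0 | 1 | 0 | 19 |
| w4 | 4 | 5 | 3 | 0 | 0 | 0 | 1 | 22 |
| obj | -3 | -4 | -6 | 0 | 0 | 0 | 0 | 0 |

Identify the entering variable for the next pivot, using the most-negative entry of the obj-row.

x_3

Negative obj-row entries: x_1: -3, x_2: -4, x_3: -6.
The most negative is -6 in column x_3, so x_3 enters.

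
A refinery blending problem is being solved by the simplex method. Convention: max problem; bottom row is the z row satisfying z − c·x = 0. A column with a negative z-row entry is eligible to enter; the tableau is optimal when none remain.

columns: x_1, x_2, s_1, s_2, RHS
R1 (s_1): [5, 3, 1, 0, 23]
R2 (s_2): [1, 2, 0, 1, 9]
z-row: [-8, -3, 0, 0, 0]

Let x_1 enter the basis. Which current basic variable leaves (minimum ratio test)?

s_1

Column x_1 entries and ratios — s_1: 23/5 = 23/5; s_2: 9/1 = 9.
Smallest ratio is 23/5 in the row of s_1, so s_1 leaves.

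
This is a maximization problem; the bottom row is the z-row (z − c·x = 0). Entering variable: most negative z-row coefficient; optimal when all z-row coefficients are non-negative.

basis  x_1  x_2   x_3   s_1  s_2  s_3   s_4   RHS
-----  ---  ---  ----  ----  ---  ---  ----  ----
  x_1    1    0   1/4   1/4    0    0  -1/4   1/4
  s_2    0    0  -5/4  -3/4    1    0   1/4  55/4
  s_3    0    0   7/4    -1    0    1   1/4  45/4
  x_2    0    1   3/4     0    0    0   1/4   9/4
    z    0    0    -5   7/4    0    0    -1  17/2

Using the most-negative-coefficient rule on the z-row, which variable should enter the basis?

x_3

Negative z-row entries: x_3: -5, s_4: -1.
The most negative is -5 in column x_3, so x_3 enters.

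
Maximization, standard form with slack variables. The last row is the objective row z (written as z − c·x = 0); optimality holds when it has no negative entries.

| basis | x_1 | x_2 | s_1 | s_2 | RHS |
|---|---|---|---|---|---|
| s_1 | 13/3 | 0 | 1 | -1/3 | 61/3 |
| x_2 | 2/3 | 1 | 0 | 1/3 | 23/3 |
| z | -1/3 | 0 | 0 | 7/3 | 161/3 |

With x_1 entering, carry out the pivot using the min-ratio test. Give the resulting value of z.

718/13

Ratio test on column x_1 — row 1: (61/3)/(13/3) = 61/13; row 2: (23/3)/(2/3) = 23/2. Minimum is 61/13 at row 1 (s_1 leaves); pivot element 13/3.
Pivot on row 1; the z-row RHS becomes 161/3 − (-1/3)·(61/13) = 718/13.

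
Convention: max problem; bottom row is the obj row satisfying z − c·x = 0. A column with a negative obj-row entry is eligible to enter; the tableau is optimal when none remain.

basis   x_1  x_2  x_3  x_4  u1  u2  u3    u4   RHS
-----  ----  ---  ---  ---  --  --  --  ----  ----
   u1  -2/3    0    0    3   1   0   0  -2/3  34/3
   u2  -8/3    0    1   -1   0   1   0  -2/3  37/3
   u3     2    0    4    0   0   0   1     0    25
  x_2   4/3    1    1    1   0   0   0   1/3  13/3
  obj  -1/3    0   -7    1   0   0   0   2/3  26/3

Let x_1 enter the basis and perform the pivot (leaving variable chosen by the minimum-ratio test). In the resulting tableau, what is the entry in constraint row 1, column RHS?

Ratio test on column x_1 — row 1: entry -2/3 ≤ 0; row 2: entry -8/3 ≤ 0; row 3: 25/2 = 25/2; row 4: (13/3)/(4/3) = 13/4. Minimum is 13/4 at row 4 (x_2 leaves); pivot element 4/3.
Divide row 4 by 4/3; eliminate column x_1 from the other rows.
Row 1 update in column RHS: 34/3 − (-2/3)·(13/4) = 27/2.

27/2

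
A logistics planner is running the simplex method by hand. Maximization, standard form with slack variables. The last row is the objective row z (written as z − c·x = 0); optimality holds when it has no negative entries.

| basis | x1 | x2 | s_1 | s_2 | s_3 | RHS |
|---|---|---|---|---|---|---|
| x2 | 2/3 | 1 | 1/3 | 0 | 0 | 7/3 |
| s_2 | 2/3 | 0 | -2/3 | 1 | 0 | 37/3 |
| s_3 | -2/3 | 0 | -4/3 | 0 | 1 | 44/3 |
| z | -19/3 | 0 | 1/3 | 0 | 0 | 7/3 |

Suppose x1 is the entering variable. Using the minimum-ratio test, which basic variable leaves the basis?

x2

Column x1 entries and ratios — x2: (7/3)/(2/3) = 7/2; s_2: (37/3)/(2/3) = 37/2; s_3: -2/3 ≤ 0, skip.
Smallest ratio is 7/2 in the row of x2, so x2 leaves.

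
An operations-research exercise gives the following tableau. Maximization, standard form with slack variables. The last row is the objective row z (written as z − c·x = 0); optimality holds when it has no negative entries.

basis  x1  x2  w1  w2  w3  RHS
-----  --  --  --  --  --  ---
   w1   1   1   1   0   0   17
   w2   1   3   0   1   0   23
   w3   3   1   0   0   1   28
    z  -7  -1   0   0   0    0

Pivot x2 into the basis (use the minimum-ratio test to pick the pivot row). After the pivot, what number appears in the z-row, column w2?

Ratio test on column x2 — row 1: 17/1 = 17; row 2: 23/3 = 23/3; row 3: 28/1 = 28. Minimum is 23/3 at row 2 (w2 leaves); pivot element 3.
Divide row 2 by 3; eliminate column x2 from the other rows.
z-row update in column w2: 0 − (-1)·(1/3) = 1/3.

1/3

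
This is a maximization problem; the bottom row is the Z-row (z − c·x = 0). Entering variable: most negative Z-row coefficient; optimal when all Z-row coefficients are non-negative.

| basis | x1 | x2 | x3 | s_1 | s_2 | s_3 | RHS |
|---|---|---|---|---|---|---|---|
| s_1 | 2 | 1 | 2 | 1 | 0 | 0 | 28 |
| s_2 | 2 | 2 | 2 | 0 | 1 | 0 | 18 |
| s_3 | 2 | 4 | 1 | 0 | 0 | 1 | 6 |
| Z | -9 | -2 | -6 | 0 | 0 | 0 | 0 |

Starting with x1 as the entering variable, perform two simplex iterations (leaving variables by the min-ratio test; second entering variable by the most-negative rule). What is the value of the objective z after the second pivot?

36

Ratio test on column x1 — row 1: 28/2 = 14; row 2: 18/2 = 9; row 3: 6/2 = 3. Minimum is 3 at row 3 (s_3 leaves); pivot element 2.
Pivot on row 3; the Z-row RHS becomes 0 − (-9)·3 = 27.
Next entering variable (most negative Z-row entry -3/2): x3.
Ratio test on column x3 — row 1: 22/1 = 22; row 2: 12/1 = 12; row 3: 3/(1/2) = 6. Minimum is 6 at row 3 (x1 leaves); pivot element 1/2.
After the second pivot the Z-row RHS is 27 − (-3/2)·6 = 36.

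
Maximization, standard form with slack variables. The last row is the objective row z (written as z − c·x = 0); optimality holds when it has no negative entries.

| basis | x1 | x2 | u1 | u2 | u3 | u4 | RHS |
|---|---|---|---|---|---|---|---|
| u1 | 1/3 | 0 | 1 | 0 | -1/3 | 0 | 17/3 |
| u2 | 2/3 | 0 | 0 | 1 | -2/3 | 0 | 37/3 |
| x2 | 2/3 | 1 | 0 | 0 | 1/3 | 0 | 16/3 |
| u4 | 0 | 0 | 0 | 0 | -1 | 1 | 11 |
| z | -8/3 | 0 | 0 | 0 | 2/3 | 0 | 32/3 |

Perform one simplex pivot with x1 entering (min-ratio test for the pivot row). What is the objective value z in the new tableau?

Ratio test on column x1 — row 1: (17/3)/(1/3) = 17; row 2: (37/3)/(2/3) = 37/2; row 3: (16/3)/(2/3) = 8; row 4: entry 0 ≤ 0. Minimum is 8 at row 3 (x2 leaves); pivot element 2/3.
Pivot on row 3; the z-row RHS becomes 32/3 − (-8/3)·8 = 32.

32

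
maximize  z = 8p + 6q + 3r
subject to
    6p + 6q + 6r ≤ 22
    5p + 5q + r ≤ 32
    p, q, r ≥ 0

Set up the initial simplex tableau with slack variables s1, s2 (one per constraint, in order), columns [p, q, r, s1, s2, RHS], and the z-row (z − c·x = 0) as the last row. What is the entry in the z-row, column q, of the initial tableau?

The z-row carries the negated objective coefficients: the q entry is -6.

-6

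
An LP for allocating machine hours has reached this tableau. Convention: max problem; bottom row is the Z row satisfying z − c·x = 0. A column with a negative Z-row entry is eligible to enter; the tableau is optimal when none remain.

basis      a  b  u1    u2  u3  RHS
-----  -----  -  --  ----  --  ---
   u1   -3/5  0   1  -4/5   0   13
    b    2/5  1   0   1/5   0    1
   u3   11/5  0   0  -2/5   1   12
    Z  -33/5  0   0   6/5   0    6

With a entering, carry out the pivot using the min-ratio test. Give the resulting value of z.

45/2

Ratio test on column a — row 1: entry -3/5 ≤ 0; row 2: 1/(2/5) = 5/2; row 3: 12/(11/5) = 60/11. Minimum is 5/2 at row 2 (b leaves); pivot element 2/5.
Pivot on row 2; the Z-row RHS becomes 6 − (-33/5)·(5/2) = 45/2.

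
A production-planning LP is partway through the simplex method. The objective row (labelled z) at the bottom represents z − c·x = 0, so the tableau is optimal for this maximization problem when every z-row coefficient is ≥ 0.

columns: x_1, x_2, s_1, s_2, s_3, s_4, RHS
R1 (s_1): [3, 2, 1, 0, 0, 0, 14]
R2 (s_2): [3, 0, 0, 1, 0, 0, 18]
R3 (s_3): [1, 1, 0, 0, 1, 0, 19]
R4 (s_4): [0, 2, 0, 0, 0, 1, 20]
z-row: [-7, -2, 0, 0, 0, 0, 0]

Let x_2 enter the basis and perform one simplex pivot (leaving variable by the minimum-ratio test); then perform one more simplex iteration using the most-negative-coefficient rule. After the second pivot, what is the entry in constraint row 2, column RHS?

4

Ratio test on column x_2 — row 1: 14/2 = 7; row 2: entry 0 ≤ 0; row 3: 19/1 = 19; row 4: 20/2 = 10. Minimum is 7 at row 1 (s_1 leaves); pivot element 2.
Divide row 1 by 2; eliminate column x_2 from the other rows.
Second iteration: most negative z-row entry is -4 in column x_1, so x_1 enters.
Ratio test on column x_1 — row 1: 7/(3/2) = 14/3; row 2: 18/3 = 6; row 3: entry -1/2 ≤ 0; row 4: entry -3 ≤ 0. Minimum is 14/3 at row 1 (x_2 leaves); pivot element 3/2.
Divide row 1 by 3/2; eliminate column x_1 from the other rows.
After both pivots, the entry at constraint row 2, column RHS is 4.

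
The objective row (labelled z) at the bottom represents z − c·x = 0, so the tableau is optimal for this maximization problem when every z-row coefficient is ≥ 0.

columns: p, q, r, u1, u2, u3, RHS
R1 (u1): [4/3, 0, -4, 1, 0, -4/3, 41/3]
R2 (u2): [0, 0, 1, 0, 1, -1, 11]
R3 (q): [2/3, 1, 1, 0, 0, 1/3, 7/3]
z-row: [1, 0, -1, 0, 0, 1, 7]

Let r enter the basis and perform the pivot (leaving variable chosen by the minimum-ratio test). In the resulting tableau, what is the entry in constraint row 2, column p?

-2/3

Ratio test on column r — row 1: entry -4 ≤ 0; row 2: 11/1 = 11; row 3: (7/3)/1 = 7/3. Minimum is 7/3 at row 3 (q leaves); pivot element 1.
Divide row 3 by 1; eliminate column r from the other rows.
Row 2 update in column p: 0 − 1·(2/3) = -2/3.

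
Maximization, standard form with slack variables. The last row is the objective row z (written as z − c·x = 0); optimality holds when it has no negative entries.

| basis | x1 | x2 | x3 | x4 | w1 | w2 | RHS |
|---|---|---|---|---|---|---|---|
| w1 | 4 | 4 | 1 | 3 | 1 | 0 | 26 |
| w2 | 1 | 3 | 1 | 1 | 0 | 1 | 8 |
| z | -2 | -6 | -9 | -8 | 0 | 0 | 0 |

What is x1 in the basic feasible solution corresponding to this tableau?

x1 is not in the basis, so in the current basic feasible solution x1 = 0.

0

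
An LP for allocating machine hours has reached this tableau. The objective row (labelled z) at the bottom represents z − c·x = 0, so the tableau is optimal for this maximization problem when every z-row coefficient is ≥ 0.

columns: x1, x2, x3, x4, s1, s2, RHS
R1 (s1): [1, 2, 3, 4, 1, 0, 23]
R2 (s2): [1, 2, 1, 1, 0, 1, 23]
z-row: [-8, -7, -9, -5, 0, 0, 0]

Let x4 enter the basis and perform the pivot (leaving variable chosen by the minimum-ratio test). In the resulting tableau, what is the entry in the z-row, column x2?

Ratio test on column x4 — row 1: 23/4 = 23/4; row 2: 23/1 = 23. Minimum is 23/4 at row 1 (s1 leaves); pivot element 4.
Divide row 1 by 4; eliminate column x4 from the other rows.
z-row update in column x2: -7 − (-5)·(1/2) = -9/2.

-9/2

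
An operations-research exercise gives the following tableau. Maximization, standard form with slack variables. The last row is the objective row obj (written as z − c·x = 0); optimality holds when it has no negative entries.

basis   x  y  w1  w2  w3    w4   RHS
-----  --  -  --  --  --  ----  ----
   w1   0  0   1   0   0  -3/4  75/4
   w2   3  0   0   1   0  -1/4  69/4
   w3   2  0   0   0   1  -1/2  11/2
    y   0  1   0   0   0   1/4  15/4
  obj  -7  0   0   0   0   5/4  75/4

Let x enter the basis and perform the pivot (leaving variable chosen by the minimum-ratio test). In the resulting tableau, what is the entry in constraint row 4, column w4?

Ratio test on column x — row 1: entry 0 ≤ 0; row 2: (69/4)/3 = 23/4; row 3: (11/2)/2 = 11/4; row 4: entry 0 ≤ 0. Minimum is 11/4 at row 3 (w3 leaves); pivot element 2.
Divide row 3 by 2; eliminate column x from the other rows.
Row 4 update in column w4: 1/4 − 0·(-1/4) = 1/4.

1/4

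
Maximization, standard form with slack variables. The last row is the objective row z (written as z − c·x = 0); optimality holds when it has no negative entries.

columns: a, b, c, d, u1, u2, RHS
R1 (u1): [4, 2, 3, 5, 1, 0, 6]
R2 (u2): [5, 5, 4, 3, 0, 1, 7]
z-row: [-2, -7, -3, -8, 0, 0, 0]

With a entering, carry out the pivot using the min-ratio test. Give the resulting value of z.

Ratio test on column a — row 1: 6/4 = 3/2; row 2: 7/5 = 7/5. Minimum is 7/5 at row 2 (u2 leaves); pivot element 5.
Pivot on row 2; the z-row RHS becomes 0 − (-2)·(7/5) = 14/5.

14/5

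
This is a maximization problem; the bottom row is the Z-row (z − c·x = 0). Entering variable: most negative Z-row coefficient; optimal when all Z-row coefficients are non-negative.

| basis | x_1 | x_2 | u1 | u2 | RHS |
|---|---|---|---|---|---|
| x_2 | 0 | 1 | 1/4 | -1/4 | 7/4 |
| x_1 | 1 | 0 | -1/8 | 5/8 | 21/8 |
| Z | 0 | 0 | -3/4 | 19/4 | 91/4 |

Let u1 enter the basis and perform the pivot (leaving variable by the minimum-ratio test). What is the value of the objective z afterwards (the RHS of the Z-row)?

28

Ratio test on column u1 — row 1: (7/4)/(1/4) = 7; row 2: entry -1/8 ≤ 0. Minimum is 7 at row 1 (x_2 leaves); pivot element 1/4.
Pivot on row 1; the Z-row RHS becomes 91/4 − (-3/4)·7 = 28.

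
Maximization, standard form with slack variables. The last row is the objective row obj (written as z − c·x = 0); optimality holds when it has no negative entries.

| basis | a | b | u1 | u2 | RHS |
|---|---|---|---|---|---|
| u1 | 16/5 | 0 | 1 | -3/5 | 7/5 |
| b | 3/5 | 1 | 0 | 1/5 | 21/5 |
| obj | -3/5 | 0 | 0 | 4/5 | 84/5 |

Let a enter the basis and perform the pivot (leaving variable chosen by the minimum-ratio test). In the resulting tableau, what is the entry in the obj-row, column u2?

11/16

Ratio test on column a — row 1: (7/5)/(16/5) = 7/16; row 2: (21/5)/(3/5) = 7. Minimum is 7/16 at row 1 (u1 leaves); pivot element 16/5.
Divide row 1 by 16/5; eliminate column a from the other rows.
obj-row update in column u2: 4/5 − (-3/5)·(-3/16) = 11/16.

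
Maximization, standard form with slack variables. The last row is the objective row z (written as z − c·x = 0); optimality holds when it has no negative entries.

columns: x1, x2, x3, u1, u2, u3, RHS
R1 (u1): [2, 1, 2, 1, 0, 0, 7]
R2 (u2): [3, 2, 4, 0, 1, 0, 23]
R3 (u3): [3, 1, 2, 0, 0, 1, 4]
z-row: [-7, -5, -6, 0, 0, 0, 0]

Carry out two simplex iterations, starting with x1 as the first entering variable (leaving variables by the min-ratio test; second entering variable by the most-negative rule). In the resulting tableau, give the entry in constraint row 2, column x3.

Ratio test on column x1 — row 1: 7/2 = 7/2; row 2: 23/3 = 23/3; row 3: 4/3 = 4/3. Minimum is 4/3 at row 3 (u3 leaves); pivot element 3.
Divide row 3 by 3; eliminate column x1 from the other rows.
Second iteration: most negative z-row entry is -8/3 in column x2, so x2 enters.
Ratio test on column x2 — row 1: (13/3)/(1/3) = 13; row 2: 19/1 = 19; row 3: (4/3)/(1/3) = 4. Minimum is 4 at row 3 (x1 leaves); pivot element 1/3.
Divide row 3 by 1/3; eliminate column x2 from the other rows.
After both pivots, the entry at constraint row 2, column x3 is 0.

0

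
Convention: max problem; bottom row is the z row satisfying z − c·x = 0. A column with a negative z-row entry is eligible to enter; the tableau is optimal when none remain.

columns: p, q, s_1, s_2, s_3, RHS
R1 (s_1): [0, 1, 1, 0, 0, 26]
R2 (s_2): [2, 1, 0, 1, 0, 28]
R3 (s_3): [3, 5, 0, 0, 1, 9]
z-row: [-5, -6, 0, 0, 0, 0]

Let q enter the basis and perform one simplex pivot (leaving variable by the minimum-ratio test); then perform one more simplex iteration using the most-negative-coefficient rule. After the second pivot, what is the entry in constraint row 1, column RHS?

26

Ratio test on column q — row 1: 26/1 = 26; row 2: 28/1 = 28; row 3: 9/5 = 9/5. Minimum is 9/5 at row 3 (s_3 leaves); pivot element 5.
Divide row 3 by 5; eliminate column q from the other rows.
Second iteration: most negative z-row entry is -7/5 in column p, so p enters.
Ratio test on column p — row 1: entry -3/5 ≤ 0; row 2: (131/5)/(7/5) = 131/7; row 3: (9/5)/(3/5) = 3. Minimum is 3 at row 3 (q leaves); pivot element 3/5.
Divide row 3 by 3/5; eliminate column p from the other rows.
After both pivots, the entry at constraint row 1, column RHS is 26.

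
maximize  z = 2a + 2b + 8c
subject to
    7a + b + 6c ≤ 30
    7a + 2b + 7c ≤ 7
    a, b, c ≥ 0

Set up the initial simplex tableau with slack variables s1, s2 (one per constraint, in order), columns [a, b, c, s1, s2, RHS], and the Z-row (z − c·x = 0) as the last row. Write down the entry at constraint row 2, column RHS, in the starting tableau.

The RHS of constraint 2 is b_2 = 7.

7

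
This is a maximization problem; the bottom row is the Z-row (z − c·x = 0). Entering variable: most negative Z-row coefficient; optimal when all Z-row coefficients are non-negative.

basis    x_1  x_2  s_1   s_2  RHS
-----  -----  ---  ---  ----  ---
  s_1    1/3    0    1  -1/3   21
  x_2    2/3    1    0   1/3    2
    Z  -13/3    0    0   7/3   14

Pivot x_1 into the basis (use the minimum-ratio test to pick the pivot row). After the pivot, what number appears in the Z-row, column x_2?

Ratio test on column x_1 — row 1: 21/(1/3) = 63; row 2: 2/(2/3) = 3. Minimum is 3 at row 2 (x_2 leaves); pivot element 2/3.
Divide row 2 by 2/3; eliminate column x_1 from the other rows.
Z-row update in column x_2: 0 − (-13/3)·(3/2) = 13/2.

13/2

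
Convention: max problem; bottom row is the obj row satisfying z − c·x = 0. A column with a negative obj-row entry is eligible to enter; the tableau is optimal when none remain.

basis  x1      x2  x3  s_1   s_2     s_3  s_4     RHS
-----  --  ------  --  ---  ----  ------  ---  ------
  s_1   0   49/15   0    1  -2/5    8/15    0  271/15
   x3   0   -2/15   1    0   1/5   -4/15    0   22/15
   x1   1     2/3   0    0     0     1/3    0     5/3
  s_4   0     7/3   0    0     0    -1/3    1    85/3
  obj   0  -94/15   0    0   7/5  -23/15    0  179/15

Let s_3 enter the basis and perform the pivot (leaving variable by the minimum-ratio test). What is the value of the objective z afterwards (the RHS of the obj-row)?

98/5

Ratio test on column s_3 — row 1: (271/15)/(8/15) = 271/8; row 2: entry -4/15 ≤ 0; row 3: (5/3)/(1/3) = 5; row 4: entry -1/3 ≤ 0. Minimum is 5 at row 3 (x1 leaves); pivot element 1/3.
Pivot on row 3; the obj-row RHS becomes 179/15 − (-23/15)·5 = 98/5.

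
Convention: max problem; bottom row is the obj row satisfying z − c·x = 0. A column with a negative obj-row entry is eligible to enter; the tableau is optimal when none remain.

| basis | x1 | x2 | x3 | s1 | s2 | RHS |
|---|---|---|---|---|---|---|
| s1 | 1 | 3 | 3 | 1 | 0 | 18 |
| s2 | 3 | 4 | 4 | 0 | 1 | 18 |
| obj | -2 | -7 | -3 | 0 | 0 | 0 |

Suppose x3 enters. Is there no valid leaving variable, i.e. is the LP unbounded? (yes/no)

Column x3 has positive entries in row(s) 1, 2, so the ratio test bounds it — not unbounded.

no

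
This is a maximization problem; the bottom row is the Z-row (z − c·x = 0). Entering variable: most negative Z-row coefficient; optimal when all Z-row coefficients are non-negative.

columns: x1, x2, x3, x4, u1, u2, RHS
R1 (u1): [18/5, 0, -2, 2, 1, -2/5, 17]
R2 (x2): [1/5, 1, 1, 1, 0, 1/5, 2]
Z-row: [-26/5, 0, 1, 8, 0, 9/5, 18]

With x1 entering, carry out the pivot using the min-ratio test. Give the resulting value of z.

383/9

Ratio test on column x1 — row 1: 17/(18/5) = 85/18; row 2: 2/(1/5) = 10. Minimum is 85/18 at row 1 (u1 leaves); pivot element 18/5.
Pivot on row 1; the Z-row RHS becomes 18 − (-26/5)·(85/18) = 383/9.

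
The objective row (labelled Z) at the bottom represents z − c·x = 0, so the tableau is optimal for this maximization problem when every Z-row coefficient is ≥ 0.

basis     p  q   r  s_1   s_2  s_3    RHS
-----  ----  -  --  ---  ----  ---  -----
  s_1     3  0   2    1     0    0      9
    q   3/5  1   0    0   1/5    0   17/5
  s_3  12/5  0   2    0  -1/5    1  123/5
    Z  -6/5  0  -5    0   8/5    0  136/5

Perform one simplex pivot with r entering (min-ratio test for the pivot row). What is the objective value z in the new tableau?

Ratio test on column r — row 1: 9/2 = 9/2; row 2: entry 0 ≤ 0; row 3: (123/5)/2 = 123/10. Minimum is 9/2 at row 1 (s_1 leaves); pivot element 2.
Pivot on row 1; the Z-row RHS becomes 136/5 − (-5)·(9/2) = 497/10.

497/10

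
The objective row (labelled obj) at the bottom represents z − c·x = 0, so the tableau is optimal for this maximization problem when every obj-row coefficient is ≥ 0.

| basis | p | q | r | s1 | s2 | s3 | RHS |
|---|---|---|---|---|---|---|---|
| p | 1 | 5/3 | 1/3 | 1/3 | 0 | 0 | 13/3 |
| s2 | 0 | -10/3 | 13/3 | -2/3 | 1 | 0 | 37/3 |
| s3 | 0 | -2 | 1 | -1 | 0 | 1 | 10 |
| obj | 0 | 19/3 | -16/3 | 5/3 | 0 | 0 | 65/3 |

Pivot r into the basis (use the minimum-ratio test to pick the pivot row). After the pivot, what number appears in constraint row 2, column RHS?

Ratio test on column r — row 1: (13/3)/(1/3) = 13; row 2: (37/3)/(13/3) = 37/13; row 3: 10/1 = 10. Minimum is 37/13 at row 2 (s2 leaves); pivot element 13/3.
Divide row 2 by 13/3; eliminate column r from the other rows.
In the new row 2, the RHS entry is the old entry divided by the pivot: (37/3)/(13/3) = 37/13.

37/13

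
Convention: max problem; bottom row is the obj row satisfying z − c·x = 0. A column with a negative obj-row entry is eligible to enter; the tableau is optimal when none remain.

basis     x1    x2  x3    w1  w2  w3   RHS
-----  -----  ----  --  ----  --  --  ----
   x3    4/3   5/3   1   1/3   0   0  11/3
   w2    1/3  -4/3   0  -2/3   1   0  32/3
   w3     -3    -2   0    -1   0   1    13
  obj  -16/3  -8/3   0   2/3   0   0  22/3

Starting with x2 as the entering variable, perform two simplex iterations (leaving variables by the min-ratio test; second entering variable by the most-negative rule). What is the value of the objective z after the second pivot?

22

Ratio test on column x2 — row 1: (11/3)/(5/3) = 11/5; row 2: entry -4/3 ≤ 0; row 3: entry -2 ≤ 0. Minimum is 11/5 at row 1 (x3 leaves); pivot element 5/3.
Pivot on row 1; the obj-row RHS becomes 22/3 − (-8/3)·(11/5) = 66/5.
Next entering variable (most negative obj-row entry -16/5): x1.
Ratio test on column x1 — row 1: (11/5)/(4/5) = 11/4; row 2: (68/5)/(7/5) = 68/7; row 3: entry -7/5 ≤ 0. Minimum is 11/4 at row 1 (x2 leaves); pivot element 4/5.
After the second pivot the obj-row RHS is 66/5 − (-16/5)·(11/4) = 22.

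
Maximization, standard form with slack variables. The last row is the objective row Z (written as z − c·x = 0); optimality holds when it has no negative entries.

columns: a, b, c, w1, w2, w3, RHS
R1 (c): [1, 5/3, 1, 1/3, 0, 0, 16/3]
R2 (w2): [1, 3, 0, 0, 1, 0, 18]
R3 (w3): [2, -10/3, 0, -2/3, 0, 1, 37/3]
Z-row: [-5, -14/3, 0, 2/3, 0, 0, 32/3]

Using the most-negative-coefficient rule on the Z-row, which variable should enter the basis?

Negative Z-row entries: a: -5, b: -14/3.
The most negative is -5 in column a, so a enters.

a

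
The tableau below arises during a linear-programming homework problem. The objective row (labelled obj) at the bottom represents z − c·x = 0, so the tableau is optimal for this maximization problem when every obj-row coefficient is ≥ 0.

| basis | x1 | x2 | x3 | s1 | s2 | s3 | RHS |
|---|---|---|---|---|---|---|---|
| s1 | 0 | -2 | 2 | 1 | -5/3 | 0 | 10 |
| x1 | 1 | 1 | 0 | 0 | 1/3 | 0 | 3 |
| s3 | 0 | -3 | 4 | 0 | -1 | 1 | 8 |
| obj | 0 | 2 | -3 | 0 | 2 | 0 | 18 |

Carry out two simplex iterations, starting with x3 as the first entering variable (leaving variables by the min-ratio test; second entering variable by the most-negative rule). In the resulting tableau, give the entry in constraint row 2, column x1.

1

Ratio test on column x3 — row 1: 10/2 = 5; row 2: entry 0 ≤ 0; row 3: 8/4 = 2. Minimum is 2 at row 3 (s3 leaves); pivot element 4.
Divide row 3 by 4; eliminate column x3 from the other rows.
Second iteration: most negative obj-row entry is -1/4 in column x2, so x2 enters.
Ratio test on column x2 — row 1: entry -1/2 ≤ 0; row 2: 3/1 = 3; row 3: entry -3/4 ≤ 0. Minimum is 3 at row 2 (x1 leaves); pivot element 1.
Divide row 2 by 1; eliminate column x2 from the other rows.
After both pivots, the entry at constraint row 2, column x1 is 1.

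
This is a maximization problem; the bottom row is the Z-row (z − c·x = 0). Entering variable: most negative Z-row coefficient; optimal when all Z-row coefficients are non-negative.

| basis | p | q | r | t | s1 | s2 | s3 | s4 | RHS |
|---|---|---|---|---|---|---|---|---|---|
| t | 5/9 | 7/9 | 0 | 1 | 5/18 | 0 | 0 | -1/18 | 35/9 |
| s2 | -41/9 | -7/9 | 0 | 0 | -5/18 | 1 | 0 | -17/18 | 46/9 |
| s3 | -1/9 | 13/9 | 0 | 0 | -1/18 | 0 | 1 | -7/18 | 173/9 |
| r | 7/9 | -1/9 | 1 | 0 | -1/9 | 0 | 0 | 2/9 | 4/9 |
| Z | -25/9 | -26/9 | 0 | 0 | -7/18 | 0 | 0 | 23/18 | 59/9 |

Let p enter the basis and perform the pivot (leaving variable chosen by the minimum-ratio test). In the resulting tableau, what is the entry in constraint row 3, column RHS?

135/7

Ratio test on column p — row 1: (35/9)/(5/9) = 7; row 2: entry -41/9 ≤ 0; row 3: entry -1/9 ≤ 0; row 4: (4/9)/(7/9) = 4/7. Minimum is 4/7 at row 4 (r leaves); pivot element 7/9.
Divide row 4 by 7/9; eliminate column p from the other rows.
Row 3 update in column RHS: 173/9 − (-1/9)·(4/7) = 135/7.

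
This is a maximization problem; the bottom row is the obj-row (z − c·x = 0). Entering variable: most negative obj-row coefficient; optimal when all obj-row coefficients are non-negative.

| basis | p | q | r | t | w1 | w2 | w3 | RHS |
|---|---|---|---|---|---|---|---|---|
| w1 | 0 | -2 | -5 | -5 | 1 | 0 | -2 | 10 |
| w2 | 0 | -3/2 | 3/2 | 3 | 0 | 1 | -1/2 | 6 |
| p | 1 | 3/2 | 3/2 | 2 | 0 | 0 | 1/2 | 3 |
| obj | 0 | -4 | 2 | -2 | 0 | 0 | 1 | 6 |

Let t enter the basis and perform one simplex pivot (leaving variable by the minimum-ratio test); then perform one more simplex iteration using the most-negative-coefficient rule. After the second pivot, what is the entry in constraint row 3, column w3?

Ratio test on column t — row 1: entry -5 ≤ 0; row 2: 6/3 = 2; row 3: 3/2 = 3/2. Minimum is 3/2 at row 3 (p leaves); pivot element 2.
Divide row 3 by 2; eliminate column t from the other rows.
Second iteration: most negative obj-row entry is -5/2 in column q, so q enters.
Ratio test on column q — row 1: (35/2)/(7/4) = 10; row 2: entry -15/4 ≤ 0; row 3: (3/2)/(3/4) = 2. Minimum is 2 at row 3 (t leaves); pivot element 3/4.
Divide row 3 by 3/4; eliminate column q from the other rows.
After both pivots, the entry at constraint row 3, column w3 is 1/3.

1/3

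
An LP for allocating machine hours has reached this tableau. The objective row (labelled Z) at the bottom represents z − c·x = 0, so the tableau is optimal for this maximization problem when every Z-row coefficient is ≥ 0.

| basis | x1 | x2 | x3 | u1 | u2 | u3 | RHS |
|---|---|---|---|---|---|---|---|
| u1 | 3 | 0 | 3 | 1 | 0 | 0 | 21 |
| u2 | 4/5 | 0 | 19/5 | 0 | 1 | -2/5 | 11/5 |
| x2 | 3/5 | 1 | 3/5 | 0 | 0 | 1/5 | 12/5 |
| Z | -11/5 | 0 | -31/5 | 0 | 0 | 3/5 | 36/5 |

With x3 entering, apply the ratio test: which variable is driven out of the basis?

Column x3 entries and ratios — u1: 21/3 = 7; u2: (11/5)/(19/5) = 11/19; x2: (12/5)/(3/5) = 4.
Smallest ratio is 11/19 in the row of u2, so u2 leaves.

u2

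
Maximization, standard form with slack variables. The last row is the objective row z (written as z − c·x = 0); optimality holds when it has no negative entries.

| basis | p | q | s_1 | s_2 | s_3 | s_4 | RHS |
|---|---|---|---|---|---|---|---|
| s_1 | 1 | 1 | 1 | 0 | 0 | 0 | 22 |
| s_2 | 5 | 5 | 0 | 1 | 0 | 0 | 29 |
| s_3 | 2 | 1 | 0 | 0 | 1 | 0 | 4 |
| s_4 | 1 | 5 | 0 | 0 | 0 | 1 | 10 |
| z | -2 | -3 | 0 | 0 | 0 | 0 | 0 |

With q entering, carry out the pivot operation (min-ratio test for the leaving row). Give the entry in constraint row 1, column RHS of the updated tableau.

Ratio test on column q — row 1: 22/1 = 22; row 2: 29/5 = 29/5; row 3: 4/1 = 4; row 4: 10/5 = 2. Minimum is 2 at row 4 (s_4 leaves); pivot element 5.
Divide row 4 by 5; eliminate column q from the other rows.
Row 1 update in column RHS: 22 − 1·2 = 20.

20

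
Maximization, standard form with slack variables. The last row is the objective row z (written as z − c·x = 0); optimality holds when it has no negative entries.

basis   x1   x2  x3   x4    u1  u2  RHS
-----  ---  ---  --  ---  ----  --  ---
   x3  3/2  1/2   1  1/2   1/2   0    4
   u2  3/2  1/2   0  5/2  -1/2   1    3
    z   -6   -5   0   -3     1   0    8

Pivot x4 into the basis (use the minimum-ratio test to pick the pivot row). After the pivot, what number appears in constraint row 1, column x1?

6/5

Ratio test on column x4 — row 1: 4/(1/2) = 8; row 2: 3/(5/2) = 6/5. Minimum is 6/5 at row 2 (u2 leaves); pivot element 5/2.
Divide row 2 by 5/2; eliminate column x4 from the other rows.
Row 1 update in column x1: 3/2 − (1/2)·(3/5) = 6/5.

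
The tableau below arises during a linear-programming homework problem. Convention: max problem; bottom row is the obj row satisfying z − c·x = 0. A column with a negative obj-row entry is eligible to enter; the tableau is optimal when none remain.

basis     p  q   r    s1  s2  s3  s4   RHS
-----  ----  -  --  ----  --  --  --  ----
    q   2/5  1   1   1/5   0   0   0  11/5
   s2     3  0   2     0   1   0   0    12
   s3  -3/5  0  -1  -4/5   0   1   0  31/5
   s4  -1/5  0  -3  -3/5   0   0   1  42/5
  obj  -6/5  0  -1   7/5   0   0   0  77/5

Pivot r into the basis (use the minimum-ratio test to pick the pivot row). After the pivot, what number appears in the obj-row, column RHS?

88/5

Ratio test on column r — row 1: (11/5)/1 = 11/5; row 2: 12/2 = 6; row 3: entry -1 ≤ 0; row 4: entry -3 ≤ 0. Minimum is 11/5 at row 1 (q leaves); pivot element 1.
Divide row 1 by 1; eliminate column r from the other rows.
obj-row update in column RHS: 77/5 − (-1)·(11/5) = 88/5.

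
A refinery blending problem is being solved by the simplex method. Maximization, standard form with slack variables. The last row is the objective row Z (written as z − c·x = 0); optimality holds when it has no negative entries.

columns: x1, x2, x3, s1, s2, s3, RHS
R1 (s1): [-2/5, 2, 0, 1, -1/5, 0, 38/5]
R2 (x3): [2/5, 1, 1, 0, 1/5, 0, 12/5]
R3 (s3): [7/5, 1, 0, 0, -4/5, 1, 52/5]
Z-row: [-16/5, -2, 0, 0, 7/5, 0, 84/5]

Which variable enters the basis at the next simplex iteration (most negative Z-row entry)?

x1

Negative Z-row entries: x1: -16/5, x2: -2.
The most negative is -16/5 in column x1, so x1 enters.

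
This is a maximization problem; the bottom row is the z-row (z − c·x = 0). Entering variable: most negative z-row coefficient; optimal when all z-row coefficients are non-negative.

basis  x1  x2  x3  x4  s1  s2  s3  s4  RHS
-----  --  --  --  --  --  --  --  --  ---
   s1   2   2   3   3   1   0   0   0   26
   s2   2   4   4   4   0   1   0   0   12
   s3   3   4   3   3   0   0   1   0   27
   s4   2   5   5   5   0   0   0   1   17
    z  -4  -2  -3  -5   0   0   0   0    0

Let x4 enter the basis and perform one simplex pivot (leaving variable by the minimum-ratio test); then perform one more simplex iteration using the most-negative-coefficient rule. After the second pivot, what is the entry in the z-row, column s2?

2

Ratio test on column x4 — row 1: 26/3 = 26/3; row 2: 12/4 = 3; row 3: 27/3 = 9; row 4: 17/5 = 17/5. Minimum is 3 at row 2 (s2 leaves); pivot element 4.
Divide row 2 by 4; eliminate column x4 from the other rows.
Second iteration: most negative z-row entry is -3/2 in column x1, so x1 enters.
Ratio test on column x1 — row 1: 17/(1/2) = 34; row 2: 3/(1/2) = 6; row 3: 18/(3/2) = 12; row 4: entry -1/2 ≤ 0. Minimum is 6 at row 2 (x4 leaves); pivot element 1/2.
Divide row 2 by 1/2; eliminate column x1 from the other rows.
After both pivots, the entry at the z-row, column s2 is 2.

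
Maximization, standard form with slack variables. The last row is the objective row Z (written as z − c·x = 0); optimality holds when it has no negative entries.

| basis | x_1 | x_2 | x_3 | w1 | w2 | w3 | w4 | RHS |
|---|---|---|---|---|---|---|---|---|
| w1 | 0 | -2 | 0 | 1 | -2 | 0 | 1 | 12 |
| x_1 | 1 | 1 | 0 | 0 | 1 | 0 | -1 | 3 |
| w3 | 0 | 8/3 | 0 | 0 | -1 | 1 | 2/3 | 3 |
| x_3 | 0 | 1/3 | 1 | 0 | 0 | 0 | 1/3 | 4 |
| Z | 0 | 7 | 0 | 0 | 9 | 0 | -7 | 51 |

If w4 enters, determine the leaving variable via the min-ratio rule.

w3

Column w4 entries and ratios — w1: 12/1 = 12; x_1: -1 ≤ 0, skip; w3: 3/(2/3) = 9/2; x_3: 4/(1/3) = 12.
Smallest ratio is 9/2 in the row of w3, so w3 leaves.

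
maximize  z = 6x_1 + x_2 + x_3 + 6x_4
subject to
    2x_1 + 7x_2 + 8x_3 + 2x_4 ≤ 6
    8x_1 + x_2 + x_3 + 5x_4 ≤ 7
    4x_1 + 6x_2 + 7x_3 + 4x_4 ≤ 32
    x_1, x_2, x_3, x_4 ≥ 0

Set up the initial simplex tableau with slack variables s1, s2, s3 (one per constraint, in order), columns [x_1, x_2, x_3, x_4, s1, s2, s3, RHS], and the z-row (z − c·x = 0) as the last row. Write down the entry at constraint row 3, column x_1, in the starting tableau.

Constraint 3 has coefficient 4 on x_1.

4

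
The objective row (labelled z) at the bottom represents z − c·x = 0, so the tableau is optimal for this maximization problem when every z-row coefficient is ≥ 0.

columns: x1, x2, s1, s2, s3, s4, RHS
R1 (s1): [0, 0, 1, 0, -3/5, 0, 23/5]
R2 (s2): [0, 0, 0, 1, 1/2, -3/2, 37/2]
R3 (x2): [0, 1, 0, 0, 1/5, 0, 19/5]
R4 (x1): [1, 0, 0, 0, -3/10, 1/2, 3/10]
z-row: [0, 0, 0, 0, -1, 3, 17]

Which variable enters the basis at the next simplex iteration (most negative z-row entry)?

Negative z-row entries: s3: -1.
The most negative is -1 in column s3, so s3 enters.

s3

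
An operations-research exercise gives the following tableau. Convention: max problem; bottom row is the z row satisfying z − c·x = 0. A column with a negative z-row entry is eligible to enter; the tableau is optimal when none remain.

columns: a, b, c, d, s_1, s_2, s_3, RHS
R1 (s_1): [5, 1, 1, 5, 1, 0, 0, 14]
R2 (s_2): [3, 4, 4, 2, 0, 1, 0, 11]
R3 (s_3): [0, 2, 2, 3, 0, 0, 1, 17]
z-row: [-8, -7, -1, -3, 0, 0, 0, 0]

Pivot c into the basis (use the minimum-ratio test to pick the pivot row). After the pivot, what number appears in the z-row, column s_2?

Ratio test on column c — row 1: 14/1 = 14; row 2: 11/4 = 11/4; row 3: 17/2 = 17/2. Minimum is 11/4 at row 2 (s_2 leaves); pivot element 4.
Divide row 2 by 4; eliminate column c from the other rows.
z-row update in column s_2: 0 − (-1)·(1/4) = 1/4.

1/4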